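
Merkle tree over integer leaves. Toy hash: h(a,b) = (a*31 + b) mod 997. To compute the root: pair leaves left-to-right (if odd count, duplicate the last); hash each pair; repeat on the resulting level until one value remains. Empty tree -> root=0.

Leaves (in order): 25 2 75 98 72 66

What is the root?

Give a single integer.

L0: [25, 2, 75, 98, 72, 66]
L1: h(25,2)=(25*31+2)%997=777 h(75,98)=(75*31+98)%997=429 h(72,66)=(72*31+66)%997=304 -> [777, 429, 304]
L2: h(777,429)=(777*31+429)%997=588 h(304,304)=(304*31+304)%997=755 -> [588, 755]
L3: h(588,755)=(588*31+755)%997=40 -> [40]

Answer: 40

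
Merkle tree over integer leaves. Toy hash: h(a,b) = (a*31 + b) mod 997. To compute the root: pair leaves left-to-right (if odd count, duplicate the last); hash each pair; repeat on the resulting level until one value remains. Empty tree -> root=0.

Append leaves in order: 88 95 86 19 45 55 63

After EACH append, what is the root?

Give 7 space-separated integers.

Answer: 88 829 535 468 768 91 657

Derivation:
After append 88 (leaves=[88]):
  L0: [88]
  root=88
After append 95 (leaves=[88, 95]):
  L0: [88, 95]
  L1: h(88,95)=(88*31+95)%997=829 -> [829]
  root=829
After append 86 (leaves=[88, 95, 86]):
  L0: [88, 95, 86]
  L1: h(88,95)=(88*31+95)%997=829 h(86,86)=(86*31+86)%997=758 -> [829, 758]
  L2: h(829,758)=(829*31+758)%997=535 -> [535]
  root=535
After append 19 (leaves=[88, 95, 86, 19]):
  L0: [88, 95, 86, 19]
  L1: h(88,95)=(88*31+95)%997=829 h(86,19)=(86*31+19)%997=691 -> [829, 691]
  L2: h(829,691)=(829*31+691)%997=468 -> [468]
  root=468
After append 45 (leaves=[88, 95, 86, 19, 45]):
  L0: [88, 95, 86, 19, 45]
  L1: h(88,95)=(88*31+95)%997=829 h(86,19)=(86*31+19)%997=691 h(45,45)=(45*31+45)%997=443 -> [829, 691, 443]
  L2: h(829,691)=(829*31+691)%997=468 h(443,443)=(443*31+443)%997=218 -> [468, 218]
  L3: h(468,218)=(468*31+218)%997=768 -> [768]
  root=768
After append 55 (leaves=[88, 95, 86, 19, 45, 55]):
  L0: [88, 95, 86, 19, 45, 55]
  L1: h(88,95)=(88*31+95)%997=829 h(86,19)=(86*31+19)%997=691 h(45,55)=(45*31+55)%997=453 -> [829, 691, 453]
  L2: h(829,691)=(829*31+691)%997=468 h(453,453)=(453*31+453)%997=538 -> [468, 538]
  L3: h(468,538)=(468*31+538)%997=91 -> [91]
  root=91
After append 63 (leaves=[88, 95, 86, 19, 45, 55, 63]):
  L0: [88, 95, 86, 19, 45, 55, 63]
  L1: h(88,95)=(88*31+95)%997=829 h(86,19)=(86*31+19)%997=691 h(45,55)=(45*31+55)%997=453 h(63,63)=(63*31+63)%997=22 -> [829, 691, 453, 22]
  L2: h(829,691)=(829*31+691)%997=468 h(453,22)=(453*31+22)%997=107 -> [468, 107]
  L3: h(468,107)=(468*31+107)%997=657 -> [657]
  root=657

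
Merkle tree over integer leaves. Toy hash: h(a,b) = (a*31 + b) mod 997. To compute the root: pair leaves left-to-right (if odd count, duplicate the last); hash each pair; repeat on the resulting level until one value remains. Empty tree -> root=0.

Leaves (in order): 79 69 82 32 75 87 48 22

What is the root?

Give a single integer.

Answer: 623

Derivation:
L0: [79, 69, 82, 32, 75, 87, 48, 22]
L1: h(79,69)=(79*31+69)%997=524 h(82,32)=(82*31+32)%997=580 h(75,87)=(75*31+87)%997=418 h(48,22)=(48*31+22)%997=513 -> [524, 580, 418, 513]
L2: h(524,580)=(524*31+580)%997=872 h(418,513)=(418*31+513)%997=510 -> [872, 510]
L3: h(872,510)=(872*31+510)%997=623 -> [623]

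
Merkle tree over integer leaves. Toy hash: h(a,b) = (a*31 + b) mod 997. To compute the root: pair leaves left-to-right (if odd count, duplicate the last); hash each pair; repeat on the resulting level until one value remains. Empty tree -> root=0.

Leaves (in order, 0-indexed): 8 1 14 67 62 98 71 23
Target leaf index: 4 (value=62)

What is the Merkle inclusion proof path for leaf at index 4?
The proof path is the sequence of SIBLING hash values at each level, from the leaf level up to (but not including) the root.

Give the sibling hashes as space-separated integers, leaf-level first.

L0 (leaves): [8, 1, 14, 67, 62, 98, 71, 23], target index=4
L1: h(8,1)=(8*31+1)%997=249 [pair 0] h(14,67)=(14*31+67)%997=501 [pair 1] h(62,98)=(62*31+98)%997=26 [pair 2] h(71,23)=(71*31+23)%997=230 [pair 3] -> [249, 501, 26, 230]
  Sibling for proof at L0: 98
L2: h(249,501)=(249*31+501)%997=244 [pair 0] h(26,230)=(26*31+230)%997=39 [pair 1] -> [244, 39]
  Sibling for proof at L1: 230
L3: h(244,39)=(244*31+39)%997=624 [pair 0] -> [624]
  Sibling for proof at L2: 244
Root: 624
Proof path (sibling hashes from leaf to root): [98, 230, 244]

Answer: 98 230 244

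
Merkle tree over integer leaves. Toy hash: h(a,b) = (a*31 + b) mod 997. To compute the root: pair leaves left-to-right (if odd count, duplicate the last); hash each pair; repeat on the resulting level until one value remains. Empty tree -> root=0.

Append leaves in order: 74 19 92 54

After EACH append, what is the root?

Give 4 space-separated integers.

After append 74 (leaves=[74]):
  L0: [74]
  root=74
After append 19 (leaves=[74, 19]):
  L0: [74, 19]
  L1: h(74,19)=(74*31+19)%997=319 -> [319]
  root=319
After append 92 (leaves=[74, 19, 92]):
  L0: [74, 19, 92]
  L1: h(74,19)=(74*31+19)%997=319 h(92,92)=(92*31+92)%997=950 -> [319, 950]
  L2: h(319,950)=(319*31+950)%997=869 -> [869]
  root=869
After append 54 (leaves=[74, 19, 92, 54]):
  L0: [74, 19, 92, 54]
  L1: h(74,19)=(74*31+19)%997=319 h(92,54)=(92*31+54)%997=912 -> [319, 912]
  L2: h(319,912)=(319*31+912)%997=831 -> [831]
  root=831

Answer: 74 319 869 831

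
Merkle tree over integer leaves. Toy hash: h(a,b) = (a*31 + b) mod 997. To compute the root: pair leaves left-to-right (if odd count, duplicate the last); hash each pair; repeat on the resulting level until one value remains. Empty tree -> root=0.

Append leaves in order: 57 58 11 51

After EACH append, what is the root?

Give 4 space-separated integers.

After append 57 (leaves=[57]):
  L0: [57]
  root=57
After append 58 (leaves=[57, 58]):
  L0: [57, 58]
  L1: h(57,58)=(57*31+58)%997=828 -> [828]
  root=828
After append 11 (leaves=[57, 58, 11]):
  L0: [57, 58, 11]
  L1: h(57,58)=(57*31+58)%997=828 h(11,11)=(11*31+11)%997=352 -> [828, 352]
  L2: h(828,352)=(828*31+352)%997=98 -> [98]
  root=98
After append 51 (leaves=[57, 58, 11, 51]):
  L0: [57, 58, 11, 51]
  L1: h(57,58)=(57*31+58)%997=828 h(11,51)=(11*31+51)%997=392 -> [828, 392]
  L2: h(828,392)=(828*31+392)%997=138 -> [138]
  root=138

Answer: 57 828 98 138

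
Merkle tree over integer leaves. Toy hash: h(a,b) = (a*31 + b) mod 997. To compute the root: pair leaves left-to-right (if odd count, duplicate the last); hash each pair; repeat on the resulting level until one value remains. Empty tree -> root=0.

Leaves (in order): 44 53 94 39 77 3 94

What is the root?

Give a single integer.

L0: [44, 53, 94, 39, 77, 3, 94]
L1: h(44,53)=(44*31+53)%997=420 h(94,39)=(94*31+39)%997=959 h(77,3)=(77*31+3)%997=396 h(94,94)=(94*31+94)%997=17 -> [420, 959, 396, 17]
L2: h(420,959)=(420*31+959)%997=21 h(396,17)=(396*31+17)%997=329 -> [21, 329]
L3: h(21,329)=(21*31+329)%997=980 -> [980]

Answer: 980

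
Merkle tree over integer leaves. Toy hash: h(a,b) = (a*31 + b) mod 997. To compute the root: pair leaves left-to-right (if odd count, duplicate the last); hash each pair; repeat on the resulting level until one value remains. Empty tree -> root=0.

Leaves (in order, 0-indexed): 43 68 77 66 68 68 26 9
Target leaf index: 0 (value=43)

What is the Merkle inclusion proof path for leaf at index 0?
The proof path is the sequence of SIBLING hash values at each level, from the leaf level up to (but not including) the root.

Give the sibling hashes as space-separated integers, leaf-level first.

L0 (leaves): [43, 68, 77, 66, 68, 68, 26, 9], target index=0
L1: h(43,68)=(43*31+68)%997=404 [pair 0] h(77,66)=(77*31+66)%997=459 [pair 1] h(68,68)=(68*31+68)%997=182 [pair 2] h(26,9)=(26*31+9)%997=815 [pair 3] -> [404, 459, 182, 815]
  Sibling for proof at L0: 68
L2: h(404,459)=(404*31+459)%997=22 [pair 0] h(182,815)=(182*31+815)%997=475 [pair 1] -> [22, 475]
  Sibling for proof at L1: 459
L3: h(22,475)=(22*31+475)%997=160 [pair 0] -> [160]
  Sibling for proof at L2: 475
Root: 160
Proof path (sibling hashes from leaf to root): [68, 459, 475]

Answer: 68 459 475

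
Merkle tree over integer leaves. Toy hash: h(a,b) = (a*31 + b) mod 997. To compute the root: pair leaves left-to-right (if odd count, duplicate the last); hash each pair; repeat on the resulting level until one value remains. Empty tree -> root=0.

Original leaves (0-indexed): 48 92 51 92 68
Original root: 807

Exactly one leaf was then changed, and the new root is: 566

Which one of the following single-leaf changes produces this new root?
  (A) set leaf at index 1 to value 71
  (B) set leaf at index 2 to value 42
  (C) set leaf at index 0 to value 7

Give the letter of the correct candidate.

Answer: A

Derivation:
Original leaves: [48, 92, 51, 92, 68]
Target new root: 566
Try each candidate change and compute the resulting root:
Candidate A: set leaf[1] = 71 -> leaves = [48, 71, 51, 92, 68]
  L0: [48, 71, 51, 92, 68]
  L1: h(48,71)=(48*31+71)%997=562 h(51,92)=(51*31+92)%997=676 h(68,68)=(68*31+68)%997=182 -> [562, 676, 182]
  L2: h(562,676)=(562*31+676)%997=152 h(182,182)=(182*31+182)%997=839 -> [152, 839]
  L3: h(152,839)=(152*31+839)%997=566 -> [566]
  root = 566 == target 566  ** MATCH **
Candidate B: set leaf[2] = 42 -> leaves = [48, 92, 42, 92, 68]
  L0: [48, 92, 42, 92, 68]
  L1: h(48,92)=(48*31+92)%997=583 h(42,92)=(42*31+92)%997=397 h(68,68)=(68*31+68)%997=182 -> [583, 397, 182]
  L2: h(583,397)=(583*31+397)%997=524 h(182,182)=(182*31+182)%997=839 -> [524, 839]
  L3: h(524,839)=(524*31+839)%997=134 -> [134]
  root = 134 != target 566
Candidate C: set leaf[0] = 7 -> leaves = [7, 92, 51, 92, 68]
  L0: [7, 92, 51, 92, 68]
  L1: h(7,92)=(7*31+92)%997=309 h(51,92)=(51*31+92)%997=676 h(68,68)=(68*31+68)%997=182 -> [309, 676, 182]
  L2: h(309,676)=(309*31+676)%997=285 h(182,182)=(182*31+182)%997=839 -> [285, 839]
  L3: h(285,839)=(285*31+839)%997=701 -> [701]
  root = 701 != target 566
Candidate A produces the target root.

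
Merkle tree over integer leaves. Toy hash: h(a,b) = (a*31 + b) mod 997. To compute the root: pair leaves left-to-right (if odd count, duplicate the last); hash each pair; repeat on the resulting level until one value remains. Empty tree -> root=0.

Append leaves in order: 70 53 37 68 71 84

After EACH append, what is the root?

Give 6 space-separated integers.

After append 70 (leaves=[70]):
  L0: [70]
  root=70
After append 53 (leaves=[70, 53]):
  L0: [70, 53]
  L1: h(70,53)=(70*31+53)%997=229 -> [229]
  root=229
After append 37 (leaves=[70, 53, 37]):
  L0: [70, 53, 37]
  L1: h(70,53)=(70*31+53)%997=229 h(37,37)=(37*31+37)%997=187 -> [229, 187]
  L2: h(229,187)=(229*31+187)%997=307 -> [307]
  root=307
After append 68 (leaves=[70, 53, 37, 68]):
  L0: [70, 53, 37, 68]
  L1: h(70,53)=(70*31+53)%997=229 h(37,68)=(37*31+68)%997=218 -> [229, 218]
  L2: h(229,218)=(229*31+218)%997=338 -> [338]
  root=338
After append 71 (leaves=[70, 53, 37, 68, 71]):
  L0: [70, 53, 37, 68, 71]
  L1: h(70,53)=(70*31+53)%997=229 h(37,68)=(37*31+68)%997=218 h(71,71)=(71*31+71)%997=278 -> [229, 218, 278]
  L2: h(229,218)=(229*31+218)%997=338 h(278,278)=(278*31+278)%997=920 -> [338, 920]
  L3: h(338,920)=(338*31+920)%997=431 -> [431]
  root=431
After append 84 (leaves=[70, 53, 37, 68, 71, 84]):
  L0: [70, 53, 37, 68, 71, 84]
  L1: h(70,53)=(70*31+53)%997=229 h(37,68)=(37*31+68)%997=218 h(71,84)=(71*31+84)%997=291 -> [229, 218, 291]
  L2: h(229,218)=(229*31+218)%997=338 h(291,291)=(291*31+291)%997=339 -> [338, 339]
  L3: h(338,339)=(338*31+339)%997=847 -> [847]
  root=847

Answer: 70 229 307 338 431 847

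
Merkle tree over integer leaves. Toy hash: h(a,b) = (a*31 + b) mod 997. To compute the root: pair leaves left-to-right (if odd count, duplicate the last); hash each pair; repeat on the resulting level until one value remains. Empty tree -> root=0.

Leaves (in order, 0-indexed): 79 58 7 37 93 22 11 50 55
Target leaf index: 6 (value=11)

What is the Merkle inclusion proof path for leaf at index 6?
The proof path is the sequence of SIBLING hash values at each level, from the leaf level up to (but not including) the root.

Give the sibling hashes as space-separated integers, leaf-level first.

L0 (leaves): [79, 58, 7, 37, 93, 22, 11, 50, 55], target index=6
L1: h(79,58)=(79*31+58)%997=513 [pair 0] h(7,37)=(7*31+37)%997=254 [pair 1] h(93,22)=(93*31+22)%997=911 [pair 2] h(11,50)=(11*31+50)%997=391 [pair 3] h(55,55)=(55*31+55)%997=763 [pair 4] -> [513, 254, 911, 391, 763]
  Sibling for proof at L0: 50
L2: h(513,254)=(513*31+254)%997=205 [pair 0] h(911,391)=(911*31+391)%997=716 [pair 1] h(763,763)=(763*31+763)%997=488 [pair 2] -> [205, 716, 488]
  Sibling for proof at L1: 911
L3: h(205,716)=(205*31+716)%997=92 [pair 0] h(488,488)=(488*31+488)%997=661 [pair 1] -> [92, 661]
  Sibling for proof at L2: 205
L4: h(92,661)=(92*31+661)%997=522 [pair 0] -> [522]
  Sibling for proof at L3: 661
Root: 522
Proof path (sibling hashes from leaf to root): [50, 911, 205, 661]

Answer: 50 911 205 661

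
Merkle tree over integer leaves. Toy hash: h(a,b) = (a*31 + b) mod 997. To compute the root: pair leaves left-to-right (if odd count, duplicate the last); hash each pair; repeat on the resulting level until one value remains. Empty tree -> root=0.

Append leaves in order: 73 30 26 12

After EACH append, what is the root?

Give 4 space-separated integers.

After append 73 (leaves=[73]):
  L0: [73]
  root=73
After append 30 (leaves=[73, 30]):
  L0: [73, 30]
  L1: h(73,30)=(73*31+30)%997=299 -> [299]
  root=299
After append 26 (leaves=[73, 30, 26]):
  L0: [73, 30, 26]
  L1: h(73,30)=(73*31+30)%997=299 h(26,26)=(26*31+26)%997=832 -> [299, 832]
  L2: h(299,832)=(299*31+832)%997=131 -> [131]
  root=131
After append 12 (leaves=[73, 30, 26, 12]):
  L0: [73, 30, 26, 12]
  L1: h(73,30)=(73*31+30)%997=299 h(26,12)=(26*31+12)%997=818 -> [299, 818]
  L2: h(299,818)=(299*31+818)%997=117 -> [117]
  root=117

Answer: 73 299 131 117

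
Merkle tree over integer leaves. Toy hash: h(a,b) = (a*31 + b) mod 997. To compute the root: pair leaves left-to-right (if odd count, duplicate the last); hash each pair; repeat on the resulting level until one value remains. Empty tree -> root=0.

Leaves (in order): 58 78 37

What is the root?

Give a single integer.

Answer: 517

Derivation:
L0: [58, 78, 37]
L1: h(58,78)=(58*31+78)%997=879 h(37,37)=(37*31+37)%997=187 -> [879, 187]
L2: h(879,187)=(879*31+187)%997=517 -> [517]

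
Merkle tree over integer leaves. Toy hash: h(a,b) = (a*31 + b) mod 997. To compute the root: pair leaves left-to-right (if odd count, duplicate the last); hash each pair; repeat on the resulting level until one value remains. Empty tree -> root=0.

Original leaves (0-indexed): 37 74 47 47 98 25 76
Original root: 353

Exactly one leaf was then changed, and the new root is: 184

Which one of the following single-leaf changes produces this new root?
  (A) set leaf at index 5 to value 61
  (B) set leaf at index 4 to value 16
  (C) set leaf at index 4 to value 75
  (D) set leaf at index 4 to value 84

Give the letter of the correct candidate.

Original leaves: [37, 74, 47, 47, 98, 25, 76]
Target new root: 184
Try each candidate change and compute the resulting root:
Candidate A: set leaf[5] = 61 -> leaves = [37, 74, 47, 47, 98, 61, 76]
  L0: [37, 74, 47, 47, 98, 61, 76]
  L1: h(37,74)=(37*31+74)%997=224 h(47,47)=(47*31+47)%997=507 h(98,61)=(98*31+61)%997=108 h(76,76)=(76*31+76)%997=438 -> [224, 507, 108, 438]
  L2: h(224,507)=(224*31+507)%997=472 h(108,438)=(108*31+438)%997=795 -> [472, 795]
  L3: h(472,795)=(472*31+795)%997=472 -> [472]
  root = 472 != target 184
Candidate B: set leaf[4] = 16 -> leaves = [37, 74, 47, 47, 16, 25, 76]
  L0: [37, 74, 47, 47, 16, 25, 76]
  L1: h(37,74)=(37*31+74)%997=224 h(47,47)=(47*31+47)%997=507 h(16,25)=(16*31+25)%997=521 h(76,76)=(76*31+76)%997=438 -> [224, 507, 521, 438]
  L2: h(224,507)=(224*31+507)%997=472 h(521,438)=(521*31+438)%997=637 -> [472, 637]
  L3: h(472,637)=(472*31+637)%997=314 -> [314]
  root = 314 != target 184
Candidate C: set leaf[4] = 75 -> leaves = [37, 74, 47, 47, 75, 25, 76]
  L0: [37, 74, 47, 47, 75, 25, 76]
  L1: h(37,74)=(37*31+74)%997=224 h(47,47)=(47*31+47)%997=507 h(75,25)=(75*31+25)%997=356 h(76,76)=(76*31+76)%997=438 -> [224, 507, 356, 438]
  L2: h(224,507)=(224*31+507)%997=472 h(356,438)=(356*31+438)%997=507 -> [472, 507]
  L3: h(472,507)=(472*31+507)%997=184 -> [184]
  root = 184 == target 184  ** MATCH **
Candidate D: set leaf[4] = 84 -> leaves = [37, 74, 47, 47, 84, 25, 76]
  L0: [37, 74, 47, 47, 84, 25, 76]
  L1: h(37,74)=(37*31+74)%997=224 h(47,47)=(47*31+47)%997=507 h(84,25)=(84*31+25)%997=635 h(76,76)=(76*31+76)%997=438 -> [224, 507, 635, 438]
  L2: h(224,507)=(224*31+507)%997=472 h(635,438)=(635*31+438)%997=183 -> [472, 183]
  L3: h(472,183)=(472*31+183)%997=857 -> [857]
  root = 857 != target 184
Candidate C produces the target root.

Answer: C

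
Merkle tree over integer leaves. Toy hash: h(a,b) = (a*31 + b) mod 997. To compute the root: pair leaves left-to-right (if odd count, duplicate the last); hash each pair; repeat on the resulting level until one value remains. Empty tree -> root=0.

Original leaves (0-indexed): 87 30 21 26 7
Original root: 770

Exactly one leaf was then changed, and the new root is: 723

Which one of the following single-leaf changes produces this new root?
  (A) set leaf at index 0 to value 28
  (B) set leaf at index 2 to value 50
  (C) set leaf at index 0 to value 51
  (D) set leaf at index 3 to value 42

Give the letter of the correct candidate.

Answer: B

Derivation:
Original leaves: [87, 30, 21, 26, 7]
Target new root: 723
Try each candidate change and compute the resulting root:
Candidate A: set leaf[0] = 28 -> leaves = [28, 30, 21, 26, 7]
  L0: [28, 30, 21, 26, 7]
  L1: h(28,30)=(28*31+30)%997=898 h(21,26)=(21*31+26)%997=677 h(7,7)=(7*31+7)%997=224 -> [898, 677, 224]
  L2: h(898,677)=(898*31+677)%997=599 h(224,224)=(224*31+224)%997=189 -> [599, 189]
  L3: h(599,189)=(599*31+189)%997=812 -> [812]
  root = 812 != target 723
Candidate B: set leaf[2] = 50 -> leaves = [87, 30, 50, 26, 7]
  L0: [87, 30, 50, 26, 7]
  L1: h(87,30)=(87*31+30)%997=733 h(50,26)=(50*31+26)%997=579 h(7,7)=(7*31+7)%997=224 -> [733, 579, 224]
  L2: h(733,579)=(733*31+579)%997=371 h(224,224)=(224*31+224)%997=189 -> [371, 189]
  L3: h(371,189)=(371*31+189)%997=723 -> [723]
  root = 723 == target 723  ** MATCH **
Candidate C: set leaf[0] = 51 -> leaves = [51, 30, 21, 26, 7]
  L0: [51, 30, 21, 26, 7]
  L1: h(51,30)=(51*31+30)%997=614 h(21,26)=(21*31+26)%997=677 h(7,7)=(7*31+7)%997=224 -> [614, 677, 224]
  L2: h(614,677)=(614*31+677)%997=768 h(224,224)=(224*31+224)%997=189 -> [768, 189]
  L3: h(768,189)=(768*31+189)%997=69 -> [69]
  root = 69 != target 723
Candidate D: set leaf[3] = 42 -> leaves = [87, 30, 21, 42, 7]
  L0: [87, 30, 21, 42, 7]
  L1: h(87,30)=(87*31+30)%997=733 h(21,42)=(21*31+42)%997=693 h(7,7)=(7*31+7)%997=224 -> [733, 693, 224]
  L2: h(733,693)=(733*31+693)%997=485 h(224,224)=(224*31+224)%997=189 -> [485, 189]
  L3: h(485,189)=(485*31+189)%997=269 -> [269]
  root = 269 != target 723
Candidate B produces the target root.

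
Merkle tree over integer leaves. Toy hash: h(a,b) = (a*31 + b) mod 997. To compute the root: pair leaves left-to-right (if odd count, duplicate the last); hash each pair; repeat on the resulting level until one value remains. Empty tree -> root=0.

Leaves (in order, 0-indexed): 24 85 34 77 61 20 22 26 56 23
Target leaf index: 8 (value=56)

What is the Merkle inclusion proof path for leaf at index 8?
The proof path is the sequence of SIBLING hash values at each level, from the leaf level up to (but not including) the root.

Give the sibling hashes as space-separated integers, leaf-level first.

L0 (leaves): [24, 85, 34, 77, 61, 20, 22, 26, 56, 23], target index=8
L1: h(24,85)=(24*31+85)%997=829 [pair 0] h(34,77)=(34*31+77)%997=134 [pair 1] h(61,20)=(61*31+20)%997=914 [pair 2] h(22,26)=(22*31+26)%997=708 [pair 3] h(56,23)=(56*31+23)%997=762 [pair 4] -> [829, 134, 914, 708, 762]
  Sibling for proof at L0: 23
L2: h(829,134)=(829*31+134)%997=908 [pair 0] h(914,708)=(914*31+708)%997=129 [pair 1] h(762,762)=(762*31+762)%997=456 [pair 2] -> [908, 129, 456]
  Sibling for proof at L1: 762
L3: h(908,129)=(908*31+129)%997=361 [pair 0] h(456,456)=(456*31+456)%997=634 [pair 1] -> [361, 634]
  Sibling for proof at L2: 456
L4: h(361,634)=(361*31+634)%997=858 [pair 0] -> [858]
  Sibling for proof at L3: 361
Root: 858
Proof path (sibling hashes from leaf to root): [23, 762, 456, 361]

Answer: 23 762 456 361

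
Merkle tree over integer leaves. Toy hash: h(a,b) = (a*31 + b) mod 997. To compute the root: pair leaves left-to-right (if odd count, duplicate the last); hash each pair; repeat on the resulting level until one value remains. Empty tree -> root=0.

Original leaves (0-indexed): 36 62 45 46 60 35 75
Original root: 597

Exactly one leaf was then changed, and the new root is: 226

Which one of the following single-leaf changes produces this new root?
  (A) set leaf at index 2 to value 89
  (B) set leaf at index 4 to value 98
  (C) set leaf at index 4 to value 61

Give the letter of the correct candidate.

Original leaves: [36, 62, 45, 46, 60, 35, 75]
Target new root: 226
Try each candidate change and compute the resulting root:
Candidate A: set leaf[2] = 89 -> leaves = [36, 62, 89, 46, 60, 35, 75]
  L0: [36, 62, 89, 46, 60, 35, 75]
  L1: h(36,62)=(36*31+62)%997=181 h(89,46)=(89*31+46)%997=811 h(60,35)=(60*31+35)%997=898 h(75,75)=(75*31+75)%997=406 -> [181, 811, 898, 406]
  L2: h(181,811)=(181*31+811)%997=440 h(898,406)=(898*31+406)%997=328 -> [440, 328]
  L3: h(440,328)=(440*31+328)%997=10 -> [10]
  root = 10 != target 226
Candidate B: set leaf[4] = 98 -> leaves = [36, 62, 45, 46, 98, 35, 75]
  L0: [36, 62, 45, 46, 98, 35, 75]
  L1: h(36,62)=(36*31+62)%997=181 h(45,46)=(45*31+46)%997=444 h(98,35)=(98*31+35)%997=82 h(75,75)=(75*31+75)%997=406 -> [181, 444, 82, 406]
  L2: h(181,444)=(181*31+444)%997=73 h(82,406)=(82*31+406)%997=954 -> [73, 954]
  L3: h(73,954)=(73*31+954)%997=226 -> [226]
  root = 226 == target 226  ** MATCH **
Candidate C: set leaf[4] = 61 -> leaves = [36, 62, 45, 46, 61, 35, 75]
  L0: [36, 62, 45, 46, 61, 35, 75]
  L1: h(36,62)=(36*31+62)%997=181 h(45,46)=(45*31+46)%997=444 h(61,35)=(61*31+35)%997=929 h(75,75)=(75*31+75)%997=406 -> [181, 444, 929, 406]
  L2: h(181,444)=(181*31+444)%997=73 h(929,406)=(929*31+406)%997=292 -> [73, 292]
  L3: h(73,292)=(73*31+292)%997=561 -> [561]
  root = 561 != target 226
Candidate B produces the target root.

Answer: B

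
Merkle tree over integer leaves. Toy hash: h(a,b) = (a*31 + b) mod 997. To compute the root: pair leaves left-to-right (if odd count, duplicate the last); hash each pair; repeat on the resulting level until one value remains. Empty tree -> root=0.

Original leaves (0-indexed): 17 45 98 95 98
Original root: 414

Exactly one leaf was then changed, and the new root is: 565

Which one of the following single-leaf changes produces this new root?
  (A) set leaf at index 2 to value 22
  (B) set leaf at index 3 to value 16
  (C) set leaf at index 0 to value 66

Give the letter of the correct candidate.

Original leaves: [17, 45, 98, 95, 98]
Target new root: 565
Try each candidate change and compute the resulting root:
Candidate A: set leaf[2] = 22 -> leaves = [17, 45, 22, 95, 98]
  L0: [17, 45, 22, 95, 98]
  L1: h(17,45)=(17*31+45)%997=572 h(22,95)=(22*31+95)%997=777 h(98,98)=(98*31+98)%997=145 -> [572, 777, 145]
  L2: h(572,777)=(572*31+777)%997=563 h(145,145)=(145*31+145)%997=652 -> [563, 652]
  L3: h(563,652)=(563*31+652)%997=159 -> [159]
  root = 159 != target 565
Candidate B: set leaf[3] = 16 -> leaves = [17, 45, 98, 16, 98]
  L0: [17, 45, 98, 16, 98]
  L1: h(17,45)=(17*31+45)%997=572 h(98,16)=(98*31+16)%997=63 h(98,98)=(98*31+98)%997=145 -> [572, 63, 145]
  L2: h(572,63)=(572*31+63)%997=846 h(145,145)=(145*31+145)%997=652 -> [846, 652]
  L3: h(846,652)=(846*31+652)%997=956 -> [956]
  root = 956 != target 565
Candidate C: set leaf[0] = 66 -> leaves = [66, 45, 98, 95, 98]
  L0: [66, 45, 98, 95, 98]
  L1: h(66,45)=(66*31+45)%997=97 h(98,95)=(98*31+95)%997=142 h(98,98)=(98*31+98)%997=145 -> [97, 142, 145]
  L2: h(97,142)=(97*31+142)%997=158 h(145,145)=(145*31+145)%997=652 -> [158, 652]
  L3: h(158,652)=(158*31+652)%997=565 -> [565]
  root = 565 == target 565  ** MATCH **
Candidate C produces the target root.

Answer: C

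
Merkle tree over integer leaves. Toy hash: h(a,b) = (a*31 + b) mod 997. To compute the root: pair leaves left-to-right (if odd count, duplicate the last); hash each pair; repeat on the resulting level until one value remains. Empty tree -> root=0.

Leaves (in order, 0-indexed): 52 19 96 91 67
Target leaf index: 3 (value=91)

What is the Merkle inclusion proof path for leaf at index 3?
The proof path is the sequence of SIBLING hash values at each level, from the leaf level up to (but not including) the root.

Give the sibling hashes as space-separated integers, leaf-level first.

L0 (leaves): [52, 19, 96, 91, 67], target index=3
L1: h(52,19)=(52*31+19)%997=634 [pair 0] h(96,91)=(96*31+91)%997=76 [pair 1] h(67,67)=(67*31+67)%997=150 [pair 2] -> [634, 76, 150]
  Sibling for proof at L0: 96
L2: h(634,76)=(634*31+76)%997=787 [pair 0] h(150,150)=(150*31+150)%997=812 [pair 1] -> [787, 812]
  Sibling for proof at L1: 634
L3: h(787,812)=(787*31+812)%997=284 [pair 0] -> [284]
  Sibling for proof at L2: 812
Root: 284
Proof path (sibling hashes from leaf to root): [96, 634, 812]

Answer: 96 634 812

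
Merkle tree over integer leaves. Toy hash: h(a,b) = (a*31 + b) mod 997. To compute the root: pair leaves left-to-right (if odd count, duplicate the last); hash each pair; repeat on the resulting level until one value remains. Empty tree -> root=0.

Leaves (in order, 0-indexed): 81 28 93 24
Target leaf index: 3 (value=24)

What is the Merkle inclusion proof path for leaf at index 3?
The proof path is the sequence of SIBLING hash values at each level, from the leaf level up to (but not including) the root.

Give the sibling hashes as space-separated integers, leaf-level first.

Answer: 93 545

Derivation:
L0 (leaves): [81, 28, 93, 24], target index=3
L1: h(81,28)=(81*31+28)%997=545 [pair 0] h(93,24)=(93*31+24)%997=913 [pair 1] -> [545, 913]
  Sibling for proof at L0: 93
L2: h(545,913)=(545*31+913)%997=859 [pair 0] -> [859]
  Sibling for proof at L1: 545
Root: 859
Proof path (sibling hashes from leaf to root): [93, 545]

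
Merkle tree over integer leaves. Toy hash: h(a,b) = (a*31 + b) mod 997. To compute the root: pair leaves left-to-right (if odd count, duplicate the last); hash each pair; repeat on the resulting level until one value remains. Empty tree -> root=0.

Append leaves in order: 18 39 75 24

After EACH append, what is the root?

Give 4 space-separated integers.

Answer: 18 597 967 916

Derivation:
After append 18 (leaves=[18]):
  L0: [18]
  root=18
After append 39 (leaves=[18, 39]):
  L0: [18, 39]
  L1: h(18,39)=(18*31+39)%997=597 -> [597]
  root=597
After append 75 (leaves=[18, 39, 75]):
  L0: [18, 39, 75]
  L1: h(18,39)=(18*31+39)%997=597 h(75,75)=(75*31+75)%997=406 -> [597, 406]
  L2: h(597,406)=(597*31+406)%997=967 -> [967]
  root=967
After append 24 (leaves=[18, 39, 75, 24]):
  L0: [18, 39, 75, 24]
  L1: h(18,39)=(18*31+39)%997=597 h(75,24)=(75*31+24)%997=355 -> [597, 355]
  L2: h(597,355)=(597*31+355)%997=916 -> [916]
  root=916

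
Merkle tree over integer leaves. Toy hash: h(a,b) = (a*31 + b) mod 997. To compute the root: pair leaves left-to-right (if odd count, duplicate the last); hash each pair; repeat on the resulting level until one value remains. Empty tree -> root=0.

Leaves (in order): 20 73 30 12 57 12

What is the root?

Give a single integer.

Answer: 365

Derivation:
L0: [20, 73, 30, 12, 57, 12]
L1: h(20,73)=(20*31+73)%997=693 h(30,12)=(30*31+12)%997=942 h(57,12)=(57*31+12)%997=782 -> [693, 942, 782]
L2: h(693,942)=(693*31+942)%997=491 h(782,782)=(782*31+782)%997=99 -> [491, 99]
L3: h(491,99)=(491*31+99)%997=365 -> [365]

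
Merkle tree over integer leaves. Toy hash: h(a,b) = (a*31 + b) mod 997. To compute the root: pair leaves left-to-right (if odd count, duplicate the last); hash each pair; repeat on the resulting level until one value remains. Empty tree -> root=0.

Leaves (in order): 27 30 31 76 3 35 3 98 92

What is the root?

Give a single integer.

Answer: 116

Derivation:
L0: [27, 30, 31, 76, 3, 35, 3, 98, 92]
L1: h(27,30)=(27*31+30)%997=867 h(31,76)=(31*31+76)%997=40 h(3,35)=(3*31+35)%997=128 h(3,98)=(3*31+98)%997=191 h(92,92)=(92*31+92)%997=950 -> [867, 40, 128, 191, 950]
L2: h(867,40)=(867*31+40)%997=995 h(128,191)=(128*31+191)%997=171 h(950,950)=(950*31+950)%997=490 -> [995, 171, 490]
L3: h(995,171)=(995*31+171)%997=109 h(490,490)=(490*31+490)%997=725 -> [109, 725]
L4: h(109,725)=(109*31+725)%997=116 -> [116]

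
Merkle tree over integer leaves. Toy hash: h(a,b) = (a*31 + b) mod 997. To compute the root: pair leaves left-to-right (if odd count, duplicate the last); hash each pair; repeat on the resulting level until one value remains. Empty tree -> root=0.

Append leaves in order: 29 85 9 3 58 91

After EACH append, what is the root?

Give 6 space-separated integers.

After append 29 (leaves=[29]):
  L0: [29]
  root=29
After append 85 (leaves=[29, 85]):
  L0: [29, 85]
  L1: h(29,85)=(29*31+85)%997=984 -> [984]
  root=984
After append 9 (leaves=[29, 85, 9]):
  L0: [29, 85, 9]
  L1: h(29,85)=(29*31+85)%997=984 h(9,9)=(9*31+9)%997=288 -> [984, 288]
  L2: h(984,288)=(984*31+288)%997=882 -> [882]
  root=882
After append 3 (leaves=[29, 85, 9, 3]):
  L0: [29, 85, 9, 3]
  L1: h(29,85)=(29*31+85)%997=984 h(9,3)=(9*31+3)%997=282 -> [984, 282]
  L2: h(984,282)=(984*31+282)%997=876 -> [876]
  root=876
After append 58 (leaves=[29, 85, 9, 3, 58]):
  L0: [29, 85, 9, 3, 58]
  L1: h(29,85)=(29*31+85)%997=984 h(9,3)=(9*31+3)%997=282 h(58,58)=(58*31+58)%997=859 -> [984, 282, 859]
  L2: h(984,282)=(984*31+282)%997=876 h(859,859)=(859*31+859)%997=569 -> [876, 569]
  L3: h(876,569)=(876*31+569)%997=806 -> [806]
  root=806
After append 91 (leaves=[29, 85, 9, 3, 58, 91]):
  L0: [29, 85, 9, 3, 58, 91]
  L1: h(29,85)=(29*31+85)%997=984 h(9,3)=(9*31+3)%997=282 h(58,91)=(58*31+91)%997=892 -> [984, 282, 892]
  L2: h(984,282)=(984*31+282)%997=876 h(892,892)=(892*31+892)%997=628 -> [876, 628]
  L3: h(876,628)=(876*31+628)%997=865 -> [865]
  root=865

Answer: 29 984 882 876 806 865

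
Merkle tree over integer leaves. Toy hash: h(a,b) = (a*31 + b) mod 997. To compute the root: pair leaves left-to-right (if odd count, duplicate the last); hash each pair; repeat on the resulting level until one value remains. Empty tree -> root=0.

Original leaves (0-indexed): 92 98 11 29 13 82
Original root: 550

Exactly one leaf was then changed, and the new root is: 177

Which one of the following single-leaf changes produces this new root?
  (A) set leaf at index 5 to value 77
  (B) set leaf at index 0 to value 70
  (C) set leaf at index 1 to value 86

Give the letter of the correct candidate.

Original leaves: [92, 98, 11, 29, 13, 82]
Target new root: 177
Try each candidate change and compute the resulting root:
Candidate A: set leaf[5] = 77 -> leaves = [92, 98, 11, 29, 13, 77]
  L0: [92, 98, 11, 29, 13, 77]
  L1: h(92,98)=(92*31+98)%997=956 h(11,29)=(11*31+29)%997=370 h(13,77)=(13*31+77)%997=480 -> [956, 370, 480]
  L2: h(956,370)=(956*31+370)%997=96 h(480,480)=(480*31+480)%997=405 -> [96, 405]
  L3: h(96,405)=(96*31+405)%997=390 -> [390]
  root = 390 != target 177
Candidate B: set leaf[0] = 70 -> leaves = [70, 98, 11, 29, 13, 82]
  L0: [70, 98, 11, 29, 13, 82]
  L1: h(70,98)=(70*31+98)%997=274 h(11,29)=(11*31+29)%997=370 h(13,82)=(13*31+82)%997=485 -> [274, 370, 485]
  L2: h(274,370)=(274*31+370)%997=888 h(485,485)=(485*31+485)%997=565 -> [888, 565]
  L3: h(888,565)=(888*31+565)%997=177 -> [177]
  root = 177 == target 177  ** MATCH **
Candidate C: set leaf[1] = 86 -> leaves = [92, 86, 11, 29, 13, 82]
  L0: [92, 86, 11, 29, 13, 82]
  L1: h(92,86)=(92*31+86)%997=944 h(11,29)=(11*31+29)%997=370 h(13,82)=(13*31+82)%997=485 -> [944, 370, 485]
  L2: h(944,370)=(944*31+370)%997=721 h(485,485)=(485*31+485)%997=565 -> [721, 565]
  L3: h(721,565)=(721*31+565)%997=982 -> [982]
  root = 982 != target 177
Candidate B produces the target root.

Answer: B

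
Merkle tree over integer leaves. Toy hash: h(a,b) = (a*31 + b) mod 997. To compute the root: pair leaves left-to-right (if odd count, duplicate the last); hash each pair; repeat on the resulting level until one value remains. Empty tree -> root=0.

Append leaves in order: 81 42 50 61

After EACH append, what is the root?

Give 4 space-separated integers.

Answer: 81 559 983 994

Derivation:
After append 81 (leaves=[81]):
  L0: [81]
  root=81
After append 42 (leaves=[81, 42]):
  L0: [81, 42]
  L1: h(81,42)=(81*31+42)%997=559 -> [559]
  root=559
After append 50 (leaves=[81, 42, 50]):
  L0: [81, 42, 50]
  L1: h(81,42)=(81*31+42)%997=559 h(50,50)=(50*31+50)%997=603 -> [559, 603]
  L2: h(559,603)=(559*31+603)%997=983 -> [983]
  root=983
After append 61 (leaves=[81, 42, 50, 61]):
  L0: [81, 42, 50, 61]
  L1: h(81,42)=(81*31+42)%997=559 h(50,61)=(50*31+61)%997=614 -> [559, 614]
  L2: h(559,614)=(559*31+614)%997=994 -> [994]
  root=994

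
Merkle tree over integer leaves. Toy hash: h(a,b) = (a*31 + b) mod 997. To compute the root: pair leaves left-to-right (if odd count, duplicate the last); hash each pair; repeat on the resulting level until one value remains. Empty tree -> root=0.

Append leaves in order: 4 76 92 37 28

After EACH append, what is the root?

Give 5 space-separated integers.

Answer: 4 200 171 116 364

Derivation:
After append 4 (leaves=[4]):
  L0: [4]
  root=4
After append 76 (leaves=[4, 76]):
  L0: [4, 76]
  L1: h(4,76)=(4*31+76)%997=200 -> [200]
  root=200
After append 92 (leaves=[4, 76, 92]):
  L0: [4, 76, 92]
  L1: h(4,76)=(4*31+76)%997=200 h(92,92)=(92*31+92)%997=950 -> [200, 950]
  L2: h(200,950)=(200*31+950)%997=171 -> [171]
  root=171
After append 37 (leaves=[4, 76, 92, 37]):
  L0: [4, 76, 92, 37]
  L1: h(4,76)=(4*31+76)%997=200 h(92,37)=(92*31+37)%997=895 -> [200, 895]
  L2: h(200,895)=(200*31+895)%997=116 -> [116]
  root=116
After append 28 (leaves=[4, 76, 92, 37, 28]):
  L0: [4, 76, 92, 37, 28]
  L1: h(4,76)=(4*31+76)%997=200 h(92,37)=(92*31+37)%997=895 h(28,28)=(28*31+28)%997=896 -> [200, 895, 896]
  L2: h(200,895)=(200*31+895)%997=116 h(896,896)=(896*31+896)%997=756 -> [116, 756]
  L3: h(116,756)=(116*31+756)%997=364 -> [364]
  root=364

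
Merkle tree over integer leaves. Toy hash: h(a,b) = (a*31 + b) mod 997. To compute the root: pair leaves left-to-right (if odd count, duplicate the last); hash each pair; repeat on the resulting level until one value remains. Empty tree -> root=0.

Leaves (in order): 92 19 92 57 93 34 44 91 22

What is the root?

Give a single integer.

L0: [92, 19, 92, 57, 93, 34, 44, 91, 22]
L1: h(92,19)=(92*31+19)%997=877 h(92,57)=(92*31+57)%997=915 h(93,34)=(93*31+34)%997=923 h(44,91)=(44*31+91)%997=458 h(22,22)=(22*31+22)%997=704 -> [877, 915, 923, 458, 704]
L2: h(877,915)=(877*31+915)%997=186 h(923,458)=(923*31+458)%997=158 h(704,704)=(704*31+704)%997=594 -> [186, 158, 594]
L3: h(186,158)=(186*31+158)%997=939 h(594,594)=(594*31+594)%997=65 -> [939, 65]
L4: h(939,65)=(939*31+65)%997=261 -> [261]

Answer: 261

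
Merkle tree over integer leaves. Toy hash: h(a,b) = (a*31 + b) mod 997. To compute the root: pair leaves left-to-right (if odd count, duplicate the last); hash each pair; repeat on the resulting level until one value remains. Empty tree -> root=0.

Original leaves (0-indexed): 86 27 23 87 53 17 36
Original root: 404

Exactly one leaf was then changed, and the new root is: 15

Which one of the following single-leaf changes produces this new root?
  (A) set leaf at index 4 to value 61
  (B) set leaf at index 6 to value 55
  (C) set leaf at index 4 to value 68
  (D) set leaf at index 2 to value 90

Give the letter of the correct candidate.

Original leaves: [86, 27, 23, 87, 53, 17, 36]
Target new root: 15
Try each candidate change and compute the resulting root:
Candidate A: set leaf[4] = 61 -> leaves = [86, 27, 23, 87, 61, 17, 36]
  L0: [86, 27, 23, 87, 61, 17, 36]
  L1: h(86,27)=(86*31+27)%997=699 h(23,87)=(23*31+87)%997=800 h(61,17)=(61*31+17)%997=911 h(36,36)=(36*31+36)%997=155 -> [699, 800, 911, 155]
  L2: h(699,800)=(699*31+800)%997=535 h(911,155)=(911*31+155)%997=480 -> [535, 480]
  L3: h(535,480)=(535*31+480)%997=116 -> [116]
  root = 116 != target 15
Candidate B: set leaf[6] = 55 -> leaves = [86, 27, 23, 87, 53, 17, 55]
  L0: [86, 27, 23, 87, 53, 17, 55]
  L1: h(86,27)=(86*31+27)%997=699 h(23,87)=(23*31+87)%997=800 h(53,17)=(53*31+17)%997=663 h(55,55)=(55*31+55)%997=763 -> [699, 800, 663, 763]
  L2: h(699,800)=(699*31+800)%997=535 h(663,763)=(663*31+763)%997=379 -> [535, 379]
  L3: h(535,379)=(535*31+379)%997=15 -> [15]
  root = 15 == target 15  ** MATCH **
Candidate C: set leaf[4] = 68 -> leaves = [86, 27, 23, 87, 68, 17, 36]
  L0: [86, 27, 23, 87, 68, 17, 36]
  L1: h(86,27)=(86*31+27)%997=699 h(23,87)=(23*31+87)%997=800 h(68,17)=(68*31+17)%997=131 h(36,36)=(36*31+36)%997=155 -> [699, 800, 131, 155]
  L2: h(699,800)=(699*31+800)%997=535 h(131,155)=(131*31+155)%997=228 -> [535, 228]
  L3: h(535,228)=(535*31+228)%997=861 -> [861]
  root = 861 != target 15
Candidate D: set leaf[2] = 90 -> leaves = [86, 27, 90, 87, 53, 17, 36]
  L0: [86, 27, 90, 87, 53, 17, 36]
  L1: h(86,27)=(86*31+27)%997=699 h(90,87)=(90*31+87)%997=883 h(53,17)=(53*31+17)%997=663 h(36,36)=(36*31+36)%997=155 -> [699, 883, 663, 155]
  L2: h(699,883)=(699*31+883)%997=618 h(663,155)=(663*31+155)%997=768 -> [618, 768]
  L3: h(618,768)=(618*31+768)%997=983 -> [983]
  root = 983 != target 15
Candidate B produces the target root.

Answer: B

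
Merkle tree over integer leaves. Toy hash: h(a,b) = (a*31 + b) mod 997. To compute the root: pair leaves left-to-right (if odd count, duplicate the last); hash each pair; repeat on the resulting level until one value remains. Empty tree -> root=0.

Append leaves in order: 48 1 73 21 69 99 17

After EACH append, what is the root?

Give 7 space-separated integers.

Answer: 48 492 639 587 120 83 383

Derivation:
After append 48 (leaves=[48]):
  L0: [48]
  root=48
After append 1 (leaves=[48, 1]):
  L0: [48, 1]
  L1: h(48,1)=(48*31+1)%997=492 -> [492]
  root=492
After append 73 (leaves=[48, 1, 73]):
  L0: [48, 1, 73]
  L1: h(48,1)=(48*31+1)%997=492 h(73,73)=(73*31+73)%997=342 -> [492, 342]
  L2: h(492,342)=(492*31+342)%997=639 -> [639]
  root=639
After append 21 (leaves=[48, 1, 73, 21]):
  L0: [48, 1, 73, 21]
  L1: h(48,1)=(48*31+1)%997=492 h(73,21)=(73*31+21)%997=290 -> [492, 290]
  L2: h(492,290)=(492*31+290)%997=587 -> [587]
  root=587
After append 69 (leaves=[48, 1, 73, 21, 69]):
  L0: [48, 1, 73, 21, 69]
  L1: h(48,1)=(48*31+1)%997=492 h(73,21)=(73*31+21)%997=290 h(69,69)=(69*31+69)%997=214 -> [492, 290, 214]
  L2: h(492,290)=(492*31+290)%997=587 h(214,214)=(214*31+214)%997=866 -> [587, 866]
  L3: h(587,866)=(587*31+866)%997=120 -> [120]
  root=120
After append 99 (leaves=[48, 1, 73, 21, 69, 99]):
  L0: [48, 1, 73, 21, 69, 99]
  L1: h(48,1)=(48*31+1)%997=492 h(73,21)=(73*31+21)%997=290 h(69,99)=(69*31+99)%997=244 -> [492, 290, 244]
  L2: h(492,290)=(492*31+290)%997=587 h(244,244)=(244*31+244)%997=829 -> [587, 829]
  L3: h(587,829)=(587*31+829)%997=83 -> [83]
  root=83
After append 17 (leaves=[48, 1, 73, 21, 69, 99, 17]):
  L0: [48, 1, 73, 21, 69, 99, 17]
  L1: h(48,1)=(48*31+1)%997=492 h(73,21)=(73*31+21)%997=290 h(69,99)=(69*31+99)%997=244 h(17,17)=(17*31+17)%997=544 -> [492, 290, 244, 544]
  L2: h(492,290)=(492*31+290)%997=587 h(244,544)=(244*31+544)%997=132 -> [587, 132]
  L3: h(587,132)=(587*31+132)%997=383 -> [383]
  root=383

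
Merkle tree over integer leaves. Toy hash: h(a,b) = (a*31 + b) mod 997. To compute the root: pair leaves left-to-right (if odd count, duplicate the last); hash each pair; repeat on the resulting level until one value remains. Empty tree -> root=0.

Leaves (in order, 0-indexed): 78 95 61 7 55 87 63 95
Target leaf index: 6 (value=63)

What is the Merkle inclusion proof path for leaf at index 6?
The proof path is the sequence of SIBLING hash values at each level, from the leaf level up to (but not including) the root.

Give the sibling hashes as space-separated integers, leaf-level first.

Answer: 95 795 41

Derivation:
L0 (leaves): [78, 95, 61, 7, 55, 87, 63, 95], target index=6
L1: h(78,95)=(78*31+95)%997=519 [pair 0] h(61,7)=(61*31+7)%997=901 [pair 1] h(55,87)=(55*31+87)%997=795 [pair 2] h(63,95)=(63*31+95)%997=54 [pair 3] -> [519, 901, 795, 54]
  Sibling for proof at L0: 95
L2: h(519,901)=(519*31+901)%997=41 [pair 0] h(795,54)=(795*31+54)%997=771 [pair 1] -> [41, 771]
  Sibling for proof at L1: 795
L3: h(41,771)=(41*31+771)%997=48 [pair 0] -> [48]
  Sibling for proof at L2: 41
Root: 48
Proof path (sibling hashes from leaf to root): [95, 795, 41]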